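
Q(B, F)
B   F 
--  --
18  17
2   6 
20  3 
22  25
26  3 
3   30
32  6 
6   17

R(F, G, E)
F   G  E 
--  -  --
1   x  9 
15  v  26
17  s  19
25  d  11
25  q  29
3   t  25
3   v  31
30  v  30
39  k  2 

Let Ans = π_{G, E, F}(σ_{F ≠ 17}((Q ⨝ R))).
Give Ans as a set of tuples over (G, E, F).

{(d, 11, 25), (q, 29, 25), (t, 25, 3), (v, 30, 30), (v, 31, 3)}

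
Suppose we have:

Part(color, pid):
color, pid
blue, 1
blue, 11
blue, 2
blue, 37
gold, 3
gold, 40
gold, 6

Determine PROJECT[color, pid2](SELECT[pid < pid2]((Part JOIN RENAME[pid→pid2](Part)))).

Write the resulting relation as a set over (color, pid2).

ρ[pid→pid2]: schema becomes (color, pid2); tuples unchanged.
Part ⋈ RENAME[pid→pid2](Part) (natural join on color): {(blue, 1, 1), (blue, 1, 11), (blue, 1, 2), (blue, 1, 37), (blue, 11, 1), (blue, 11, 11), (blue, 11, 2), (blue, 11, 37), (blue, 2, 1), (blue, 2, 11), (blue, 2, 2), (blue, 2, 37), (blue, 37, 1), (blue, 37, 11), (blue, 37, 2), (blue, 37, 37), (gold, 3, 3), (gold, 3, 40), (gold, 3, 6), (gold, 40, 3), (gold, 40, 40), (gold, 40, 6), (gold, 6, 3), (gold, 6, 40), (gold, 6, 6)}
Filtering on pid < pid2 leaves {(blue, 1, 11), (blue, 1, 2), (blue, 1, 37), (blue, 11, 37), (blue, 2, 11), (blue, 2, 37), (gold, 3, 40), (gold, 3, 6), (gold, 6, 40)}.
π[color, pid2]: project onto (color, pid2) (4 duplicate(s) eliminated) → {(blue, 11), (blue, 2), (blue, 37), (gold, 40), (gold, 6)}

{(blue, 11), (blue, 2), (blue, 37), (gold, 40), (gold, 6)}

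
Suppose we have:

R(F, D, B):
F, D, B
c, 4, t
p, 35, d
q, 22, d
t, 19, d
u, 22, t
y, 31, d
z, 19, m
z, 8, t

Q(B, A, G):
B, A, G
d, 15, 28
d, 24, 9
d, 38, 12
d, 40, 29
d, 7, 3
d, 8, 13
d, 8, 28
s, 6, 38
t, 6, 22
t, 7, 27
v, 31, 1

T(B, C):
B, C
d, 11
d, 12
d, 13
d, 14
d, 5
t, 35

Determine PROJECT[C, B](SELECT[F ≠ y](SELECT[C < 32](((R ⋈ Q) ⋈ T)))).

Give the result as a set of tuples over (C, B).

{(11, d), (12, d), (13, d), (14, d), (5, d)}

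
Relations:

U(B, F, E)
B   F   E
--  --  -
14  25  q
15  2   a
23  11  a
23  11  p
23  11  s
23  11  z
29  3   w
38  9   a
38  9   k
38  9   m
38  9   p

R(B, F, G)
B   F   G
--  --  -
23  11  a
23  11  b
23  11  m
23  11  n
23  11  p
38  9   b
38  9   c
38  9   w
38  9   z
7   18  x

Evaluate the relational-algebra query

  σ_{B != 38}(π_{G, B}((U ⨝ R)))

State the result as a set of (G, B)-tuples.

Natural join on B, F: {(23, 11, a, a), (23, 11, a, b), (23, 11, a, m), (23, 11, a, n), (23, 11, a, p), (23, 11, p, a), (23, 11, p, b), (23, 11, p, m), (23, 11, p, n), (23, 11, p, p), (23, 11, s, a), (23, 11, s, b), (23, 11, s, m), (23, 11, s, n), (23, 11, s, p), (23, 11, z, a), (23, 11, z, b), (23, 11, z, m), (23, 11, z, n), (23, 11, z, p), (38, 9, a, b), (38, 9, a, c), (38, 9, a, w), (38, 9, a, z), (38, 9, k, b), (38, 9, k, c), (38, 9, k, w), (38, 9, k, z), (38, 9, m, b), (38, 9, m, c), (38, 9, m, w), (38, 9, m, z), (38, 9, p, b), (38, 9, p, c), (38, 9, p, w), (38, 9, p, z)}
Keep only column(s) G, B (27 duplicate(s) eliminated): {(a, 23), (b, 23), (b, 38), (c, 38), (m, 23), (n, 23), (p, 23), (w, 38), (z, 38)}
σ[B != 38]: keep tuples satisfying B != 38 → {(a, 23), (b, 23), (m, 23), (n, 23), (p, 23)}

{(a, 23), (b, 23), (m, 23), (n, 23), (p, 23)}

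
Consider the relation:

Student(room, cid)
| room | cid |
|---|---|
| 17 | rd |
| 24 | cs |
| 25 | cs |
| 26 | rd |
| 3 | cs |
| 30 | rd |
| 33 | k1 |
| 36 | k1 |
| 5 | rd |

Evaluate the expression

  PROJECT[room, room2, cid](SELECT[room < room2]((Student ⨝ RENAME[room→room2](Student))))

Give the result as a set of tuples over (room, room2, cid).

{(17, 26, rd), (17, 30, rd), (24, 25, cs), (26, 30, rd), (3, 24, cs), (3, 25, cs), (33, 36, k1), (5, 17, rd), (5, 26, rd), (5, 30, rd)}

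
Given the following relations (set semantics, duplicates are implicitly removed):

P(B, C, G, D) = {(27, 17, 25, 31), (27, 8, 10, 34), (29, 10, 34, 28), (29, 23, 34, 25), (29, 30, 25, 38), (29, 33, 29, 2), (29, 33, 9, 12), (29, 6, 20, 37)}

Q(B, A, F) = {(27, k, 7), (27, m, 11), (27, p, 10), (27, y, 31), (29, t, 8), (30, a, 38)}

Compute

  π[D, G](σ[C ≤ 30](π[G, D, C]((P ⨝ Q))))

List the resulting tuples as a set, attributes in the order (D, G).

Joining P and Q on B yields {(27, 17, 25, 31, k, 7), (27, 17, 25, 31, m, 11), (27, 17, 25, 31, p, 10), (27, 17, 25, 31, y, 31), (27, 8, 10, 34, k, 7), (27, 8, 10, 34, m, 11), (27, 8, 10, 34, p, 10), (27, 8, 10, 34, y, 31), (29, 10, 34, 28, t, 8), (29, 23, 34, 25, t, 8), (29, 30, 25, 38, t, 8), (29, 33, 29, 2, t, 8), (29, 33, 9, 12, t, 8), (29, 6, 20, 37, t, 8)}.
Keep only column(s) G, D, C (6 duplicate(s) eliminated): {(10, 34, 8), (20, 37, 6), (25, 31, 17), (25, 38, 30), (29, 2, 33), (34, 25, 23), (34, 28, 10), (9, 12, 33)}
Selection C ≤ 30: {(10, 34, 8), (20, 37, 6), (25, 31, 17), (25, 38, 30), (34, 25, 23), (34, 28, 10)}
Keep only column(s) D, G: {(25, 34), (28, 34), (31, 25), (34, 10), (37, 20), (38, 25)}

{(25, 34), (28, 34), (31, 25), (34, 10), (37, 20), (38, 25)}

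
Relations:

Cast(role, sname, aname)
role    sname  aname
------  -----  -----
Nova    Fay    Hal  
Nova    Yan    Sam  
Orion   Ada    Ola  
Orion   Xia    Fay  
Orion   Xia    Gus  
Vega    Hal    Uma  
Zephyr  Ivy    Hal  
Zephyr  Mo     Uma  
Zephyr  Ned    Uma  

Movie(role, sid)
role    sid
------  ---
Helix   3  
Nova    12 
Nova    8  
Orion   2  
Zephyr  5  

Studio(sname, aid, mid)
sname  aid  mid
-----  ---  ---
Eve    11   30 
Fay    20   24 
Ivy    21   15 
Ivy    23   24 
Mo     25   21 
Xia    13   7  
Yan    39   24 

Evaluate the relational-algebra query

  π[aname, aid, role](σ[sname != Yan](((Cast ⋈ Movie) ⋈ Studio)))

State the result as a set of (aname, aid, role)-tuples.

{(Fay, 13, Orion), (Gus, 13, Orion), (Hal, 20, Nova), (Hal, 21, Zephyr), (Hal, 23, Zephyr), (Uma, 25, Zephyr)}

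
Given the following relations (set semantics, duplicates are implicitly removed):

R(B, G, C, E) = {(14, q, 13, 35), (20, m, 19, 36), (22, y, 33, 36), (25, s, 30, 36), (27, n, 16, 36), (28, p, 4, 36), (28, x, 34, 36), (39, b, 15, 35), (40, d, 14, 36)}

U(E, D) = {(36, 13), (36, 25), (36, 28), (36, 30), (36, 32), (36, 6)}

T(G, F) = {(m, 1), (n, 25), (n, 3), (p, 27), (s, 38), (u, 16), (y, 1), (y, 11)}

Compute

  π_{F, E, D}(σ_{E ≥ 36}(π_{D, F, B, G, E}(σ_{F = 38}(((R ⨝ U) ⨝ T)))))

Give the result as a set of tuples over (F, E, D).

Joining R and U on E yields {(20, m, 19, 36, 13), (20, m, 19, 36, 25), (20, m, 19, 36, 28), (20, m, 19, 36, 30), (20, m, 19, 36, 32), (20, m, 19, 36, 6), (22, y, 33, 36, 13), (22, y, 33, 36, 25), (22, y, 33, 36, 28), (22, y, 33, 36, 30), (22, y, 33, 36, 32), (22, y, 33, 36, 6), (25, s, 30, 36, 13), (25, s, 30, 36, 25), (25, s, 30, 36, 28), (25, s, 30, 36, 30), (25, s, 30, 36, 32), (25, s, 30, 36, 6), (27, n, 16, 36, 13), (27, n, 16, 36, 25), (27, n, 16, 36, 28), (27, n, 16, 36, 30), (27, n, 16, 36, 32), (27, n, 16, 36, 6), (28, p, 4, 36, 13), (28, p, 4, 36, 25), (28, p, 4, 36, 28), (28, p, 4, 36, 30), (28, p, 4, 36, 32), (28, p, 4, 36, 6), (28, x, 34, 36, 13), (28, x, 34, 36, 25), (28, x, 34, 36, 28), (28, x, 34, 36, 30), (28, x, 34, 36, 32), (28, x, 34, 36, 6), (40, d, 14, 36, 13), (40, d, 14, 36, 25), (40, d, 14, 36, 28), (40, d, 14, 36, 30), (40, d, 14, 36, 32), (40, d, 14, 36, 6)}.
Joining (R ⨝ U) and T on G yields {(20, m, 19, 36, 13, 1), (20, m, 19, 36, 25, 1), (20, m, 19, 36, 28, 1), (20, m, 19, 36, 30, 1), (20, m, 19, 36, 32, 1), (20, m, 19, 36, 6, 1), (22, y, 33, 36, 13, 1), (22, y, 33, 36, 13, 11), (22, y, 33, 36, 25, 1), (22, y, 33, 36, 25, 11), (22, y, 33, 36, 28, 1), (22, y, 33, 36, 28, 11), (22, y, 33, 36, 30, 1), (22, y, 33, 36, 30, 11), (22, y, 33, 36, 32, 1), (22, y, 33, 36, 32, 11), (22, y, 33, 36, 6, 1), (22, y, 33, 36, 6, 11), (25, s, 30, 36, 13, 38), (25, s, 30, 36, 25, 38), (25, s, 30, 36, 28, 38), (25, s, 30, 36, 30, 38), (25, s, 30, 36, 32, 38), (25, s, 30, 36, 6, 38), (27, n, 16, 36, 13, 25), (27, n, 16, 36, 13, 3), (27, n, 16, 36, 25, 25), (27, n, 16, 36, 25, 3), (27, n, 16, 36, 28, 25), (27, n, 16, 36, 28, 3), (27, n, 16, 36, 30, 25), (27, n, 16, 36, 30, 3), (27, n, 16, 36, 32, 25), (27, n, 16, 36, 32, 3), (27, n, 16, 36, 6, 25), (27, n, 16, 36, 6, 3), (28, p, 4, 36, 13, 27), (28, p, 4, 36, 25, 27), (28, p, 4, 36, 28, 27), (28, p, 4, 36, 30, 27), (28, p, 4, 36, 32, 27), (28, p, 4, 36, 6, 27)}.
σ[F = 38]: keep tuples satisfying F = 38 → {(25, s, 30, 36, 13, 38), (25, s, 30, 36, 25, 38), (25, s, 30, 36, 28, 38), (25, s, 30, 36, 30, 38), (25, s, 30, 36, 32, 38), (25, s, 30, 36, 6, 38)}
π[D, F, B, G, E]: project onto (D, F, B, G, E) → {(13, 38, 25, s, 36), (25, 38, 25, s, 36), (28, 38, 25, s, 36), (30, 38, 25, s, 36), (32, 38, 25, s, 36), (6, 38, 25, s, 36)}
σ[E ≥ 36]: keep tuples satisfying E ≥ 36 → {(13, 38, 25, s, 36), (25, 38, 25, s, 36), (28, 38, 25, s, 36), (30, 38, 25, s, 36), (32, 38, 25, s, 36), (6, 38, 25, s, 36)}
π[F, E, D]: project onto (F, E, D) → {(38, 36, 13), (38, 36, 25), (38, 36, 28), (38, 36, 30), (38, 36, 32), (38, 36, 6)}

{(38, 36, 13), (38, 36, 25), (38, 36, 28), (38, 36, 30), (38, 36, 32), (38, 36, 6)}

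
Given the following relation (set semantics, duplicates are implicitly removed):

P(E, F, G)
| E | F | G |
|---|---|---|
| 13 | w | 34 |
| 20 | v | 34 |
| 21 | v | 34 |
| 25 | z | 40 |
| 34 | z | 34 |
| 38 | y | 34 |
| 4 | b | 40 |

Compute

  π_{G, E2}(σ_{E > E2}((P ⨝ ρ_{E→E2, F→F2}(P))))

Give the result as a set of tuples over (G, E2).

{(34, 13), (34, 20), (34, 21), (34, 34), (40, 4)}

ρ[E→E2, F→F2]: schema becomes (E2, F2, G); tuples unchanged.
Natural join on G: {(13, w, 34, 13, w), (13, w, 34, 20, v), (13, w, 34, 21, v), (13, w, 34, 34, z), (13, w, 34, 38, y), (20, v, 34, 13, w), (20, v, 34, 20, v), (20, v, 34, 21, v), (20, v, 34, 34, z), (20, v, 34, 38, y), (21, v, 34, 13, w), (21, v, 34, 20, v), (21, v, 34, 21, v), (21, v, 34, 34, z), (21, v, 34, 38, y), (25, z, 40, 25, z), (25, z, 40, 4, b), (34, z, 34, 13, w), (34, z, 34, 20, v), (34, z, 34, 21, v), (34, z, 34, 34, z), (34, z, 34, 38, y), (38, y, 34, 13, w), (38, y, 34, 20, v), (38, y, 34, 21, v), (38, y, 34, 34, z), (38, y, 34, 38, y), (4, b, 40, 25, z), (4, b, 40, 4, b)}
σ[E > E2]: keep tuples satisfying E > E2 → {(20, v, 34, 13, w), (21, v, 34, 13, w), (21, v, 34, 20, v), (25, z, 40, 4, b), (34, z, 34, 13, w), (34, z, 34, 20, v), (34, z, 34, 21, v), (38, y, 34, 13, w), (38, y, 34, 20, v), (38, y, 34, 21, v), (38, y, 34, 34, z)}
Keep only column(s) G, E2 (6 duplicate(s) eliminated): {(34, 13), (34, 20), (34, 21), (34, 34), (40, 4)}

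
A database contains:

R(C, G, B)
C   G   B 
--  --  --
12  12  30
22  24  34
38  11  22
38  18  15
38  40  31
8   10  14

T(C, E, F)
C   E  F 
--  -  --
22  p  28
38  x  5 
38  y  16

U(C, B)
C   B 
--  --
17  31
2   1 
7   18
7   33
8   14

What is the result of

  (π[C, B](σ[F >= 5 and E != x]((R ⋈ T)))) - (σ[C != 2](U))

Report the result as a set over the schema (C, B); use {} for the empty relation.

{(22, 34), (38, 15), (38, 22), (38, 31)}

Natural join on C: {(22, 24, 34, p, 28), (38, 11, 22, x, 5), (38, 11, 22, y, 16), (38, 18, 15, x, 5), (38, 18, 15, y, 16), (38, 40, 31, x, 5), (38, 40, 31, y, 16)}
σ[F >= 5 and E != x]: keep tuples satisfying F >= 5 and E != x → {(22, 24, 34, p, 28), (38, 11, 22, y, 16), (38, 18, 15, y, 16), (38, 40, 31, y, 16)}
Projecting to C, B: {(22, 34), (38, 15), (38, 22), (38, 31)}
σ[C != 2]: keep tuples satisfying C != 2 → {(17, 31), (7, 18), (7, 33), (8, 14)}
Difference: {(22, 34), (38, 15), (38, 22), (38, 31)} with {(17, 31), (7, 18), (7, 33), (8, 14)} → {(22, 34), (38, 15), (38, 22), (38, 31)}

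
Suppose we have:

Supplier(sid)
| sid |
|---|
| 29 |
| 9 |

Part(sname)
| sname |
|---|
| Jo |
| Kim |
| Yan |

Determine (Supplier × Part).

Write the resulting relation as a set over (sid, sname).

{(29, Jo), (29, Kim), (29, Yan), (9, Jo), (9, Kim), (9, Yan)}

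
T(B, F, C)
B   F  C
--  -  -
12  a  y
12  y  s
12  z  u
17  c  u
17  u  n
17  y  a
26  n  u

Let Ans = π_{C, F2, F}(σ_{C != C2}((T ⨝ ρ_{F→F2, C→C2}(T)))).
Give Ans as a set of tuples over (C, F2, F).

ρ[F→F2, C→C2]: schema becomes (B, F2, C2); tuples unchanged.
Joining T and ρ_{F→F2, C→C2}(T) on B yields {(12, a, y, a, y), (12, a, y, y, s), (12, a, y, z, u), (12, y, s, a, y), (12, y, s, y, s), (12, y, s, z, u), (12, z, u, a, y), (12, z, u, y, s), (12, z, u, z, u), (17, c, u, c, u), (17, c, u, u, n), (17, c, u, y, a), (17, u, n, c, u), (17, u, n, u, n), (17, u, n, y, a), (17, y, a, c, u), (17, y, a, u, n), (17, y, a, y, a), (26, n, u, n, u)}.
Selection C != C2: {(12, a, y, y, s), (12, a, y, z, u), (12, y, s, a, y), (12, y, s, z, u), (12, z, u, a, y), (12, z, u, y, s), (17, c, u, u, n), (17, c, u, y, a), (17, u, n, c, u), (17, u, n, y, a), (17, y, a, c, u), (17, y, a, u, n)}
Projecting to C, F2, F: {(a, c, y), (a, u, y), (n, c, u), (n, y, u), (s, a, y), (s, z, y), (u, a, z), (u, u, c), (u, y, c), (u, y, z), (y, y, a), (y, z, a)}

{(a, c, y), (a, u, y), (n, c, u), (n, y, u), (s, a, y), (s, z, y), (u, a, z), (u, u, c), (u, y, c), (u, y, z), (y, y, a), (y, z, a)}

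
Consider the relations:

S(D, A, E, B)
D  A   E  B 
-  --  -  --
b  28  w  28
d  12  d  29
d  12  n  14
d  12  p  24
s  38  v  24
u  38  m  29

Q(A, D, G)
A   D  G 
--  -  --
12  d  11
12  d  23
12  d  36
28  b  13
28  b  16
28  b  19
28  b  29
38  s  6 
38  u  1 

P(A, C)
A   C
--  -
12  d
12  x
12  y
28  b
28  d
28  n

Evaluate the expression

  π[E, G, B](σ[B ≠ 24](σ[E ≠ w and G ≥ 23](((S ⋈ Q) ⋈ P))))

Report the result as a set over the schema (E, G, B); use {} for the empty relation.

{(d, 23, 29), (d, 36, 29), (n, 23, 14), (n, 36, 14)}

Natural join on D, A: {(b, 28, w, 28, 13), (b, 28, w, 28, 16), (b, 28, w, 28, 19), (b, 28, w, 28, 29), (d, 12, d, 29, 11), (d, 12, d, 29, 23), (d, 12, d, 29, 36), (d, 12, n, 14, 11), (d, 12, n, 14, 23), (d, 12, n, 14, 36), (d, 12, p, 24, 11), (d, 12, p, 24, 23), (d, 12, p, 24, 36), (s, 38, v, 24, 6), (u, 38, m, 29, 1)}
Natural join on A: {(b, 28, w, 28, 13, b), (b, 28, w, 28, 13, d), (b, 28, w, 28, 13, n), (b, 28, w, 28, 16, b), (b, 28, w, 28, 16, d), (b, 28, w, 28, 16, n), (b, 28, w, 28, 19, b), (b, 28, w, 28, 19, d), (b, 28, w, 28, 19, n), (b, 28, w, 28, 29, b), (b, 28, w, 28, 29, d), (b, 28, w, 28, 29, n), (d, 12, d, 29, 11, d), (d, 12, d, 29, 11, x), (d, 12, d, 29, 11, y), (d, 12, d, 29, 23, d), (d, 12, d, 29, 23, x), (d, 12, d, 29, 23, y), (d, 12, d, 29, 36, d), (d, 12, d, 29, 36, x), (d, 12, d, 29, 36, y), (d, 12, n, 14, 11, d), (d, 12, n, 14, 11, x), (d, 12, n, 14, 11, y), (d, 12, n, 14, 23, d), (d, 12, n, 14, 23, x), (d, 12, n, 14, 23, y), (d, 12, n, 14, 36, d), (d, 12, n, 14, 36, x), (d, 12, n, 14, 36, y), (d, 12, p, 24, 11, d), (d, 12, p, 24, 11, x), (d, 12, p, 24, 11, y), (d, 12, p, 24, 23, d), (d, 12, p, 24, 23, x), (d, 12, p, 24, 23, y), (d, 12, p, 24, 36, d), (d, 12, p, 24, 36, x), (d, 12, p, 24, 36, y)}
Apply σ_{E ≠ w and G ≥ 23}; surviving tuples: {(d, 12, d, 29, 23, d), (d, 12, d, 29, 23, x), (d, 12, d, 29, 23, y), (d, 12, d, 29, 36, d), (d, 12, d, 29, 36, x), (d, 12, d, 29, 36, y), (d, 12, n, 14, 23, d), (d, 12, n, 14, 23, x), (d, 12, n, 14, 23, y), (d, 12, n, 14, 36, d), (d, 12, n, 14, 36, x), (d, 12, n, 14, 36, y), (d, 12, p, 24, 23, d), (d, 12, p, 24, 23, x), (d, 12, p, 24, 23, y), (d, 12, p, 24, 36, d), (d, 12, p, 24, 36, x), (d, 12, p, 24, 36, y)}
Apply σ_{B ≠ 24}; surviving tuples: {(d, 12, d, 29, 23, d), (d, 12, d, 29, 23, x), (d, 12, d, 29, 23, y), (d, 12, d, 29, 36, d), (d, 12, d, 29, 36, x), (d, 12, d, 29, 36, y), (d, 12, n, 14, 23, d), (d, 12, n, 14, 23, x), (d, 12, n, 14, 23, y), (d, 12, n, 14, 36, d), (d, 12, n, 14, 36, x), (d, 12, n, 14, 36, y)}
Projecting to E, G, B (8 duplicate(s) eliminated): {(d, 23, 29), (d, 36, 29), (n, 23, 14), (n, 36, 14)}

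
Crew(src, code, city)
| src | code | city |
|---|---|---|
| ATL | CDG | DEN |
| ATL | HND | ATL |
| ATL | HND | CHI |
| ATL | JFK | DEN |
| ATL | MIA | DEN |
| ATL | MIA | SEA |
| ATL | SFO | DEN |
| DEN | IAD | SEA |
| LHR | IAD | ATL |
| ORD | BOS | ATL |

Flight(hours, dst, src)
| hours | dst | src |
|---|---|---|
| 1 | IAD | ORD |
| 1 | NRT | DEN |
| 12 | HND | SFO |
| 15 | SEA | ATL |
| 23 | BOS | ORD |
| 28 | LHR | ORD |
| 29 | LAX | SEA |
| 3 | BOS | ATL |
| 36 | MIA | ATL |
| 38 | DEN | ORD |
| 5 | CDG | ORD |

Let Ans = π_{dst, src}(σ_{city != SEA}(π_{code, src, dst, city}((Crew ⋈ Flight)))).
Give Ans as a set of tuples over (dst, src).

{(BOS, ATL), (BOS, ORD), (CDG, ORD), (DEN, ORD), (IAD, ORD), (LHR, ORD), (MIA, ATL), (SEA, ATL)}

Crew ⋈ Flight (natural join on src): {(ATL, CDG, DEN, 15, SEA), (ATL, CDG, DEN, 3, BOS), (ATL, CDG, DEN, 36, MIA), (ATL, HND, ATL, 15, SEA), (ATL, HND, ATL, 3, BOS), (ATL, HND, ATL, 36, MIA), (ATL, HND, CHI, 15, SEA), (ATL, HND, CHI, 3, BOS), (ATL, HND, CHI, 36, MIA), (ATL, JFK, DEN, 15, SEA), (ATL, JFK, DEN, 3, BOS), (ATL, JFK, DEN, 36, MIA), (ATL, MIA, DEN, 15, SEA), (ATL, MIA, DEN, 3, BOS), (ATL, MIA, DEN, 36, MIA), (ATL, MIA, SEA, 15, SEA), (ATL, MIA, SEA, 3, BOS), (ATL, MIA, SEA, 36, MIA), (ATL, SFO, DEN, 15, SEA), (ATL, SFO, DEN, 3, BOS), (ATL, SFO, DEN, 36, MIA), (DEN, IAD, SEA, 1, NRT), (ORD, BOS, ATL, 1, IAD), (ORD, BOS, ATL, 23, BOS), (ORD, BOS, ATL, 28, LHR), (ORD, BOS, ATL, 38, DEN), (ORD, BOS, ATL, 5, CDG)}
Projecting to code, src, dst, city: {(BOS, ORD, BOS, ATL), (BOS, ORD, CDG, ATL), (BOS, ORD, DEN, ATL), (BOS, ORD, IAD, ATL), (BOS, ORD, LHR, ATL), (CDG, ATL, BOS, DEN), (CDG, ATL, MIA, DEN), (CDG, ATL, SEA, DEN), (HND, ATL, BOS, ATL), (HND, ATL, BOS, CHI), (HND, ATL, MIA, ATL), (HND, ATL, MIA, CHI), (HND, ATL, SEA, ATL), (HND, ATL, SEA, CHI), (IAD, DEN, NRT, SEA), (JFK, ATL, BOS, DEN), (JFK, ATL, MIA, DEN), (JFK, ATL, SEA, DEN), (MIA, ATL, BOS, DEN), (MIA, ATL, BOS, SEA), (MIA, ATL, MIA, DEN), (MIA, ATL, MIA, SEA), (MIA, ATL, SEA, DEN), (MIA, ATL, SEA, SEA), (SFO, ATL, BOS, DEN), (SFO, ATL, MIA, DEN), (SFO, ATL, SEA, DEN)}
Filtering on city != SEA leaves {(BOS, ORD, BOS, ATL), (BOS, ORD, CDG, ATL), (BOS, ORD, DEN, ATL), (BOS, ORD, IAD, ATL), (BOS, ORD, LHR, ATL), (CDG, ATL, BOS, DEN), (CDG, ATL, MIA, DEN), (CDG, ATL, SEA, DEN), (HND, ATL, BOS, ATL), (HND, ATL, BOS, CHI), (HND, ATL, MIA, ATL), (HND, ATL, MIA, CHI), (HND, ATL, SEA, ATL), (HND, ATL, SEA, CHI), (JFK, ATL, BOS, DEN), (JFK, ATL, MIA, DEN), (JFK, ATL, SEA, DEN), (MIA, ATL, BOS, DEN), (MIA, ATL, MIA, DEN), (MIA, ATL, SEA, DEN), (SFO, ATL, BOS, DEN), (SFO, ATL, MIA, DEN), (SFO, ATL, SEA, DEN)}.
Projecting to dst, src (15 duplicate(s) eliminated): {(BOS, ATL), (BOS, ORD), (CDG, ORD), (DEN, ORD), (IAD, ORD), (LHR, ORD), (MIA, ATL), (SEA, ATL)}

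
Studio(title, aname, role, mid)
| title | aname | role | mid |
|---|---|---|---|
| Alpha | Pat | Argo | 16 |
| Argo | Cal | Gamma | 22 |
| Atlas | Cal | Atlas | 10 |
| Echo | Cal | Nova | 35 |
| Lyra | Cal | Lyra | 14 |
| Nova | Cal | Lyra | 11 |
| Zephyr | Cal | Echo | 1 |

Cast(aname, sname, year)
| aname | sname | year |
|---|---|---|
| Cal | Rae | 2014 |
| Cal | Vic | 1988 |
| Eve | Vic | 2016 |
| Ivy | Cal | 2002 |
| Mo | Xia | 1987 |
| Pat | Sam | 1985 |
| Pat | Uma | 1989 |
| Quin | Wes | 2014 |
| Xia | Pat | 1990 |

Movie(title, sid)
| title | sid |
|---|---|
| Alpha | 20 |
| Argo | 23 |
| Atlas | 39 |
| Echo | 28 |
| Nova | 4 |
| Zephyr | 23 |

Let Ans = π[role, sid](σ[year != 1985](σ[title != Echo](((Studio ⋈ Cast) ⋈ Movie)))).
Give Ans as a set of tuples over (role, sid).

{(Argo, 20), (Atlas, 39), (Echo, 23), (Gamma, 23), (Lyra, 4)}

Joining Studio and Cast on aname yields {(Alpha, Pat, Argo, 16, Sam, 1985), (Alpha, Pat, Argo, 16, Uma, 1989), (Argo, Cal, Gamma, 22, Rae, 2014), (Argo, Cal, Gamma, 22, Vic, 1988), (Atlas, Cal, Atlas, 10, Rae, 2014), (Atlas, Cal, Atlas, 10, Vic, 1988), (Echo, Cal, Nova, 35, Rae, 2014), (Echo, Cal, Nova, 35, Vic, 1988), (Lyra, Cal, Lyra, 14, Rae, 2014), (Lyra, Cal, Lyra, 14, Vic, 1988), (Nova, Cal, Lyra, 11, Rae, 2014), (Nova, Cal, Lyra, 11, Vic, 1988), (Zephyr, Cal, Echo, 1, Rae, 2014), (Zephyr, Cal, Echo, 1, Vic, 1988)}.
Joining (Studio ⋈ Cast) and Movie on title yields {(Alpha, Pat, Argo, 16, Sam, 1985, 20), (Alpha, Pat, Argo, 16, Uma, 1989, 20), (Argo, Cal, Gamma, 22, Rae, 2014, 23), (Argo, Cal, Gamma, 22, Vic, 1988, 23), (Atlas, Cal, Atlas, 10, Rae, 2014, 39), (Atlas, Cal, Atlas, 10, Vic, 1988, 39), (Echo, Cal, Nova, 35, Rae, 2014, 28), (Echo, Cal, Nova, 35, Vic, 1988, 28), (Nova, Cal, Lyra, 11, Rae, 2014, 4), (Nova, Cal, Lyra, 11, Vic, 1988, 4), (Zephyr, Cal, Echo, 1, Rae, 2014, 23), (Zephyr, Cal, Echo, 1, Vic, 1988, 23)}.
Selection title != Echo: {(Alpha, Pat, Argo, 16, Sam, 1985, 20), (Alpha, Pat, Argo, 16, Uma, 1989, 20), (Argo, Cal, Gamma, 22, Rae, 2014, 23), (Argo, Cal, Gamma, 22, Vic, 1988, 23), (Atlas, Cal, Atlas, 10, Rae, 2014, 39), (Atlas, Cal, Atlas, 10, Vic, 1988, 39), (Nova, Cal, Lyra, 11, Rae, 2014, 4), (Nova, Cal, Lyra, 11, Vic, 1988, 4), (Zephyr, Cal, Echo, 1, Rae, 2014, 23), (Zephyr, Cal, Echo, 1, Vic, 1988, 23)}
Selection year != 1985: {(Alpha, Pat, Argo, 16, Uma, 1989, 20), (Argo, Cal, Gamma, 22, Rae, 2014, 23), (Argo, Cal, Gamma, 22, Vic, 1988, 23), (Atlas, Cal, Atlas, 10, Rae, 2014, 39), (Atlas, Cal, Atlas, 10, Vic, 1988, 39), (Nova, Cal, Lyra, 11, Rae, 2014, 4), (Nova, Cal, Lyra, 11, Vic, 1988, 4), (Zephyr, Cal, Echo, 1, Rae, 2014, 23), (Zephyr, Cal, Echo, 1, Vic, 1988, 23)}
Projecting to role, sid (4 duplicate(s) eliminated): {(Argo, 20), (Atlas, 39), (Echo, 23), (Gamma, 23), (Lyra, 4)}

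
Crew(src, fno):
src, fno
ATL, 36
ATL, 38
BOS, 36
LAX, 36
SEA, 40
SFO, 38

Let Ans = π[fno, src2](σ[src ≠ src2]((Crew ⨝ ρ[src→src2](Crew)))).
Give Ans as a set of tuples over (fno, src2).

ρ[src→src2]: schema becomes (src2, fno); tuples unchanged.
Natural join on fno: {(ATL, 36, ATL), (ATL, 36, BOS), (ATL, 36, LAX), (ATL, 38, ATL), (ATL, 38, SFO), (BOS, 36, ATL), (BOS, 36, BOS), (BOS, 36, LAX), (LAX, 36, ATL), (LAX, 36, BOS), (LAX, 36, LAX), (SEA, 40, SEA), (SFO, 38, ATL), (SFO, 38, SFO)}
Filtering on src ≠ src2 leaves {(ATL, 36, BOS), (ATL, 36, LAX), (ATL, 38, SFO), (BOS, 36, ATL), (BOS, 36, LAX), (LAX, 36, ATL), (LAX, 36, BOS), (SFO, 38, ATL)}.
π[fno, src2]: project onto (fno, src2) (3 duplicate(s) eliminated) → {(36, ATL), (36, BOS), (36, LAX), (38, ATL), (38, SFO)}

{(36, ATL), (36, BOS), (36, LAX), (38, ATL), (38, SFO)}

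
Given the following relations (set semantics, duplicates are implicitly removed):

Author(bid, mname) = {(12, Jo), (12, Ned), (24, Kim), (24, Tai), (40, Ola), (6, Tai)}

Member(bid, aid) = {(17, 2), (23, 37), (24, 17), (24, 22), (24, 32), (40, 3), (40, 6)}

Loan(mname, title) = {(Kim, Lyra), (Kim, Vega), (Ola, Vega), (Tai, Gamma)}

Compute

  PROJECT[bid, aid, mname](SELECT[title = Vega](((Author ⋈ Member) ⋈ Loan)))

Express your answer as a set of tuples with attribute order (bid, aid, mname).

{(24, 17, Kim), (24, 22, Kim), (24, 32, Kim), (40, 3, Ola), (40, 6, Ola)}

Joining Author and Member on bid yields {(24, Kim, 17), (24, Kim, 22), (24, Kim, 32), (24, Tai, 17), (24, Tai, 22), (24, Tai, 32), (40, Ola, 3), (40, Ola, 6)}.
Joining (Author ⋈ Member) and Loan on mname yields {(24, Kim, 17, Lyra), (24, Kim, 17, Vega), (24, Kim, 22, Lyra), (24, Kim, 22, Vega), (24, Kim, 32, Lyra), (24, Kim, 32, Vega), (24, Tai, 17, Gamma), (24, Tai, 22, Gamma), (24, Tai, 32, Gamma), (40, Ola, 3, Vega), (40, Ola, 6, Vega)}.
Apply σ_{title = Vega}; surviving tuples: {(24, Kim, 17, Vega), (24, Kim, 22, Vega), (24, Kim, 32, Vega), (40, Ola, 3, Vega), (40, Ola, 6, Vega)}
π_{bid, aid, mname} gives {(24, 17, Kim), (24, 22, Kim), (24, 32, Kim), (40, 3, Ola), (40, 6, Ola)}.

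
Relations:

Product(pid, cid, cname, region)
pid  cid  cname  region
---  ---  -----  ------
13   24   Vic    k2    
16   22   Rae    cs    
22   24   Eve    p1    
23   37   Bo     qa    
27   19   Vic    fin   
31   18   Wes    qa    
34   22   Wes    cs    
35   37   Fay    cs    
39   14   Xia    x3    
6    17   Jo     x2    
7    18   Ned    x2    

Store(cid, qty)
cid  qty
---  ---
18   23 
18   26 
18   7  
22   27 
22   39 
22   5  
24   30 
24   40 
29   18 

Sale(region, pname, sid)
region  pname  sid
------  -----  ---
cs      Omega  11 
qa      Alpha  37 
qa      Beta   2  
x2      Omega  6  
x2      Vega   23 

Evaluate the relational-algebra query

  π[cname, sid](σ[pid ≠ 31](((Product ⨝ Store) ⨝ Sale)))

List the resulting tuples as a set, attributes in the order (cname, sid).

{(Ned, 23), (Ned, 6), (Rae, 11), (Wes, 11)}

Natural join on cid: {(13, 24, Vic, k2, 30), (13, 24, Vic, k2, 40), (16, 22, Rae, cs, 27), (16, 22, Rae, cs, 39), (16, 22, Rae, cs, 5), (22, 24, Eve, p1, 30), (22, 24, Eve, p1, 40), (31, 18, Wes, qa, 23), (31, 18, Wes, qa, 26), (31, 18, Wes, qa, 7), (34, 22, Wes, cs, 27), (34, 22, Wes, cs, 39), (34, 22, Wes, cs, 5), (7, 18, Ned, x2, 23), (7, 18, Ned, x2, 26), (7, 18, Ned, x2, 7)}
Natural join on region: {(16, 22, Rae, cs, 27, Omega, 11), (16, 22, Rae, cs, 39, Omega, 11), (16, 22, Rae, cs, 5, Omega, 11), (31, 18, Wes, qa, 23, Alpha, 37), (31, 18, Wes, qa, 23, Beta, 2), (31, 18, Wes, qa, 26, Alpha, 37), (31, 18, Wes, qa, 26, Beta, 2), (31, 18, Wes, qa, 7, Alpha, 37), (31, 18, Wes, qa, 7, Beta, 2), (34, 22, Wes, cs, 27, Omega, 11), (34, 22, Wes, cs, 39, Omega, 11), (34, 22, Wes, cs, 5, Omega, 11), (7, 18, Ned, x2, 23, Omega, 6), (7, 18, Ned, x2, 23, Vega, 23), (7, 18, Ned, x2, 26, Omega, 6), (7, 18, Ned, x2, 26, Vega, 23), (7, 18, Ned, x2, 7, Omega, 6), (7, 18, Ned, x2, 7, Vega, 23)}
σ[pid ≠ 31]: keep tuples satisfying pid ≠ 31 → {(16, 22, Rae, cs, 27, Omega, 11), (16, 22, Rae, cs, 39, Omega, 11), (16, 22, Rae, cs, 5, Omega, 11), (34, 22, Wes, cs, 27, Omega, 11), (34, 22, Wes, cs, 39, Omega, 11), (34, 22, Wes, cs, 5, Omega, 11), (7, 18, Ned, x2, 23, Omega, 6), (7, 18, Ned, x2, 23, Vega, 23), (7, 18, Ned, x2, 26, Omega, 6), (7, 18, Ned, x2, 26, Vega, 23), (7, 18, Ned, x2, 7, Omega, 6), (7, 18, Ned, x2, 7, Vega, 23)}
π[cname, sid]: project onto (cname, sid) (8 duplicate(s) eliminated) → {(Ned, 23), (Ned, 6), (Rae, 11), (Wes, 11)}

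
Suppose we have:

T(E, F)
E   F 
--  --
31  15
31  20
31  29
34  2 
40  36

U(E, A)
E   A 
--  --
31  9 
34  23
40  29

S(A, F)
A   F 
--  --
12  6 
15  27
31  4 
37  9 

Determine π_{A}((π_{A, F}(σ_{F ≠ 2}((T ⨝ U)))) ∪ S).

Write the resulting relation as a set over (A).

{12, 15, 29, 31, 37, 9}

Natural join on E: {(31, 15, 9), (31, 20, 9), (31, 29, 9), (34, 2, 23), (40, 36, 29)}
Selection F ≠ 2: {(31, 15, 9), (31, 20, 9), (31, 29, 9), (40, 36, 29)}
Keep only column(s) A, F: {(29, 36), (9, 15), (9, 20), (9, 29)}
Union: {(29, 36), (9, 15), (9, 20), (9, 29)} with {(12, 6), (15, 27), (31, 4), (37, 9)} → {(12, 6), (15, 27), (29, 36), (31, 4), (37, 9), (9, 15), (9, 20), (9, 29)}
Keep only column(s) A (2 duplicate(s) eliminated): {12, 15, 29, 31, 37, 9}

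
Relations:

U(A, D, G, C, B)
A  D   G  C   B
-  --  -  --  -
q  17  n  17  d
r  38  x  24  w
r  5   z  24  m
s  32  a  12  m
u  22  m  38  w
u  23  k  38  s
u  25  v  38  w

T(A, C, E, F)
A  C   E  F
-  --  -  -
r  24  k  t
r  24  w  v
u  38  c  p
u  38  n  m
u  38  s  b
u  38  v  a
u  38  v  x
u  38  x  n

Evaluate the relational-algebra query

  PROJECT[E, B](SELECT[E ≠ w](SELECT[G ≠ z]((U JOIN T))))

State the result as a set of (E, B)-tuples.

{(c, s), (c, w), (k, w), (n, s), (n, w), (s, s), (s, w), (v, s), (v, w), (x, s), (x, w)}

Joining U and T on A, C yields {(r, 38, x, 24, w, k, t), (r, 38, x, 24, w, w, v), (r, 5, z, 24, m, k, t), (r, 5, z, 24, m, w, v), (u, 22, m, 38, w, c, p), (u, 22, m, 38, w, n, m), (u, 22, m, 38, w, s, b), (u, 22, m, 38, w, v, a), (u, 22, m, 38, w, v, x), (u, 22, m, 38, w, x, n), (u, 23, k, 38, s, c, p), (u, 23, k, 38, s, n, m), (u, 23, k, 38, s, s, b), (u, 23, k, 38, s, v, a), (u, 23, k, 38, s, v, x), (u, 23, k, 38, s, x, n), (u, 25, v, 38, w, c, p), (u, 25, v, 38, w, n, m), (u, 25, v, 38, w, s, b), (u, 25, v, 38, w, v, a), (u, 25, v, 38, w, v, x), (u, 25, v, 38, w, x, n)}.
Apply σ_{G ≠ z}; surviving tuples: {(r, 38, x, 24, w, k, t), (r, 38, x, 24, w, w, v), (u, 22, m, 38, w, c, p), (u, 22, m, 38, w, n, m), (u, 22, m, 38, w, s, b), (u, 22, m, 38, w, v, a), (u, 22, m, 38, w, v, x), (u, 22, m, 38, w, x, n), (u, 23, k, 38, s, c, p), (u, 23, k, 38, s, n, m), (u, 23, k, 38, s, s, b), (u, 23, k, 38, s, v, a), (u, 23, k, 38, s, v, x), (u, 23, k, 38, s, x, n), (u, 25, v, 38, w, c, p), (u, 25, v, 38, w, n, m), (u, 25, v, 38, w, s, b), (u, 25, v, 38, w, v, a), (u, 25, v, 38, w, v, x), (u, 25, v, 38, w, x, n)}
Apply σ_{E ≠ w}; surviving tuples: {(r, 38, x, 24, w, k, t), (u, 22, m, 38, w, c, p), (u, 22, m, 38, w, n, m), (u, 22, m, 38, w, s, b), (u, 22, m, 38, w, v, a), (u, 22, m, 38, w, v, x), (u, 22, m, 38, w, x, n), (u, 23, k, 38, s, c, p), (u, 23, k, 38, s, n, m), (u, 23, k, 38, s, s, b), (u, 23, k, 38, s, v, a), (u, 23, k, 38, s, v, x), (u, 23, k, 38, s, x, n), (u, 25, v, 38, w, c, p), (u, 25, v, 38, w, n, m), (u, 25, v, 38, w, s, b), (u, 25, v, 38, w, v, a), (u, 25, v, 38, w, v, x), (u, 25, v, 38, w, x, n)}
Keep only column(s) E, B (8 duplicate(s) eliminated): {(c, s), (c, w), (k, w), (n, s), (n, w), (s, s), (s, w), (v, s), (v, w), (x, s), (x, w)}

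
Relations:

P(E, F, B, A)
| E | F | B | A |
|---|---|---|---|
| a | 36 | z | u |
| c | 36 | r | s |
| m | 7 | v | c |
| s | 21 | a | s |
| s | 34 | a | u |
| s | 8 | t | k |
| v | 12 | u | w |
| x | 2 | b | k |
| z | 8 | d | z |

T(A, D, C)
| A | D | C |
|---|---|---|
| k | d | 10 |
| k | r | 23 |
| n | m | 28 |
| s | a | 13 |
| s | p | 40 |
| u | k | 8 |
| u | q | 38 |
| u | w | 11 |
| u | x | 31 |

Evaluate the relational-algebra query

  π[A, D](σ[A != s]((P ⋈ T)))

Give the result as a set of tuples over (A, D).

{(k, d), (k, r), (u, k), (u, q), (u, w), (u, x)}

P ⋈ T (natural join on A): {(a, 36, z, u, k, 8), (a, 36, z, u, q, 38), (a, 36, z, u, w, 11), (a, 36, z, u, x, 31), (c, 36, r, s, a, 13), (c, 36, r, s, p, 40), (s, 21, a, s, a, 13), (s, 21, a, s, p, 40), (s, 34, a, u, k, 8), (s, 34, a, u, q, 38), (s, 34, a, u, w, 11), (s, 34, a, u, x, 31), (s, 8, t, k, d, 10), (s, 8, t, k, r, 23), (x, 2, b, k, d, 10), (x, 2, b, k, r, 23)}
Apply σ_{A != s}; surviving tuples: {(a, 36, z, u, k, 8), (a, 36, z, u, q, 38), (a, 36, z, u, w, 11), (a, 36, z, u, x, 31), (s, 34, a, u, k, 8), (s, 34, a, u, q, 38), (s, 34, a, u, w, 11), (s, 34, a, u, x, 31), (s, 8, t, k, d, 10), (s, 8, t, k, r, 23), (x, 2, b, k, d, 10), (x, 2, b, k, r, 23)}
Projecting to A, D (6 duplicate(s) eliminated): {(k, d), (k, r), (u, k), (u, q), (u, w), (u, x)}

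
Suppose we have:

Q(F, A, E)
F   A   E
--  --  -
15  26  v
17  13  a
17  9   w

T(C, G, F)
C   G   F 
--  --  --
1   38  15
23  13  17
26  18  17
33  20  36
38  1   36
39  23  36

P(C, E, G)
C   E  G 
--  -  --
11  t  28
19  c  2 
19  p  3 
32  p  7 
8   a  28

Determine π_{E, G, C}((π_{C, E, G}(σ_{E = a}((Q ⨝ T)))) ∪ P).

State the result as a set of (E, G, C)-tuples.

{(a, 13, 23), (a, 18, 26), (a, 28, 8), (c, 2, 19), (p, 3, 19), (p, 7, 32), (t, 28, 11)}

Joining Q and T on F yields {(15, 26, v, 1, 38), (17, 13, a, 23, 13), (17, 13, a, 26, 18), (17, 9, w, 23, 13), (17, 9, w, 26, 18)}.
Selection E = a: {(17, 13, a, 23, 13), (17, 13, a, 26, 18)}
π_{C, E, G} gives {(23, a, 13), (26, a, 18)}.
Taking the union: {(11, t, 28), (19, c, 2), (19, p, 3), (23, a, 13), (26, a, 18), (32, p, 7), (8, a, 28)}
π_{E, G, C} gives {(a, 13, 23), (a, 18, 26), (a, 28, 8), (c, 2, 19), (p, 3, 19), (p, 7, 32), (t, 28, 11)}.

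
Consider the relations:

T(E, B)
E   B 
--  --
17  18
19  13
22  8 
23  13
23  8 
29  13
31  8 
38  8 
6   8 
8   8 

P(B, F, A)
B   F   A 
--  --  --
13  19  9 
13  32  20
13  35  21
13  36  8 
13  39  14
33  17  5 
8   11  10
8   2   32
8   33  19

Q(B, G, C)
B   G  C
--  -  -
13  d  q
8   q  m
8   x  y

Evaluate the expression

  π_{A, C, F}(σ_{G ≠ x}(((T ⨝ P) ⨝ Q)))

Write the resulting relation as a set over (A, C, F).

{(10, m, 11), (14, q, 39), (19, m, 33), (20, q, 32), (21, q, 35), (32, m, 2), (8, q, 36), (9, q, 19)}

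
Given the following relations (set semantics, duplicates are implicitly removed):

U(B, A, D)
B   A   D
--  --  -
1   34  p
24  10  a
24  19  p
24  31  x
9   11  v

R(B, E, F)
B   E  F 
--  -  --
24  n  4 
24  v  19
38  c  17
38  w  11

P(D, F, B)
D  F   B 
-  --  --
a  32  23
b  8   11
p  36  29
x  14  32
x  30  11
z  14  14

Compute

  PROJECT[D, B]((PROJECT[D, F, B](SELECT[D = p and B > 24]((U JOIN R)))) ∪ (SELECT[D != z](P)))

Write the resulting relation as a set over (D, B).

{(a, 23), (b, 11), (p, 29), (x, 11), (x, 32)}

Natural join on B: {(24, 10, a, n, 4), (24, 10, a, v, 19), (24, 19, p, n, 4), (24, 19, p, v, 19), (24, 31, x, n, 4), (24, 31, x, v, 19)}
Selection D = p and B > 24: {}
Keep only column(s) D, F, B: {}
Selection D != z: {(a, 32, 23), (b, 8, 11), (p, 36, 29), (x, 14, 32), (x, 30, 11)}
Taking the union: {(a, 32, 23), (b, 8, 11), (p, 36, 29), (x, 14, 32), (x, 30, 11)}
Keep only column(s) D, B: {(a, 23), (b, 11), (p, 29), (x, 11), (x, 32)}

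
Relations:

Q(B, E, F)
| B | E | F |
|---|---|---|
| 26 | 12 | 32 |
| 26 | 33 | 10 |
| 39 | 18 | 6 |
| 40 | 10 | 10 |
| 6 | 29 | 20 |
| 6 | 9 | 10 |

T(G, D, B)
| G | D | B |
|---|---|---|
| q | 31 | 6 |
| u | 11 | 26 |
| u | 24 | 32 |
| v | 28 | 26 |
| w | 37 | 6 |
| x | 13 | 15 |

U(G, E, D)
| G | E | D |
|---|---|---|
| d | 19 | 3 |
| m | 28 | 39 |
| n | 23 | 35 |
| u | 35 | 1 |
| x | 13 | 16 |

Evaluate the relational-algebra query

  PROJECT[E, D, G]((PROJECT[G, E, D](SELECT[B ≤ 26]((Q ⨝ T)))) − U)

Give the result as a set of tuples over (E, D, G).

Q ⋈ T (natural join on B): {(26, 12, 32, u, 11), (26, 12, 32, v, 28), (26, 33, 10, u, 11), (26, 33, 10, v, 28), (6, 29, 20, q, 31), (6, 29, 20, w, 37), (6, 9, 10, q, 31), (6, 9, 10, w, 37)}
Selection B ≤ 26: {(26, 12, 32, u, 11), (26, 12, 32, v, 28), (26, 33, 10, u, 11), (26, 33, 10, v, 28), (6, 29, 20, q, 31), (6, 29, 20, w, 37), (6, 9, 10, q, 31), (6, 9, 10, w, 37)}
π_{G, E, D} gives {(q, 29, 31), (q, 9, 31), (u, 12, 11), (u, 33, 11), (v, 12, 28), (v, 33, 28), (w, 29, 37), (w, 9, 37)}.
Set difference of the two operands is {(q, 29, 31), (q, 9, 31), (u, 12, 11), (u, 33, 11), (v, 12, 28), (v, 33, 28), (w, 29, 37), (w, 9, 37)}.
π_{E, D, G} gives {(12, 11, u), (12, 28, v), (29, 31, q), (29, 37, w), (33, 11, u), (33, 28, v), (9, 31, q), (9, 37, w)}.

{(12, 11, u), (12, 28, v), (29, 31, q), (29, 37, w), (33, 11, u), (33, 28, v), (9, 31, q), (9, 37, w)}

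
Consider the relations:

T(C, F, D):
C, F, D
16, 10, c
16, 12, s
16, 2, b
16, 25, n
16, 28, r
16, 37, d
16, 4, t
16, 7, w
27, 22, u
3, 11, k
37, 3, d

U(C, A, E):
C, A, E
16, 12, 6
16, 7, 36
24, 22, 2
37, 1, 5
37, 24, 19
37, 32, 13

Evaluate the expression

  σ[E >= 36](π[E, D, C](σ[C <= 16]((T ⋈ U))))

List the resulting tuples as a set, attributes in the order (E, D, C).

Joining T and U on C yields {(16, 10, c, 12, 6), (16, 10, c, 7, 36), (16, 12, s, 12, 6), (16, 12, s, 7, 36), (16, 2, b, 12, 6), (16, 2, b, 7, 36), (16, 25, n, 12, 6), (16, 25, n, 7, 36), (16, 28, r, 12, 6), (16, 28, r, 7, 36), (16, 37, d, 12, 6), (16, 37, d, 7, 36), (16, 4, t, 12, 6), (16, 4, t, 7, 36), (16, 7, w, 12, 6), (16, 7, w, 7, 36), (37, 3, d, 1, 5), (37, 3, d, 24, 19), (37, 3, d, 32, 13)}.
Selection C <= 16: {(16, 10, c, 12, 6), (16, 10, c, 7, 36), (16, 12, s, 12, 6), (16, 12, s, 7, 36), (16, 2, b, 12, 6), (16, 2, b, 7, 36), (16, 25, n, 12, 6), (16, 25, n, 7, 36), (16, 28, r, 12, 6), (16, 28, r, 7, 36), (16, 37, d, 12, 6), (16, 37, d, 7, 36), (16, 4, t, 12, 6), (16, 4, t, 7, 36), (16, 7, w, 12, 6), (16, 7, w, 7, 36)}
Keep only column(s) E, D, C: {(36, b, 16), (36, c, 16), (36, d, 16), (36, n, 16), (36, r, 16), (36, s, 16), (36, t, 16), (36, w, 16), (6, b, 16), (6, c, 16), (6, d, 16), (6, n, 16), (6, r, 16), (6, s, 16), (6, t, 16), (6, w, 16)}
Selection E >= 36: {(36, b, 16), (36, c, 16), (36, d, 16), (36, n, 16), (36, r, 16), (36, s, 16), (36, t, 16), (36, w, 16)}

{(36, b, 16), (36, c, 16), (36, d, 16), (36, n, 16), (36, r, 16), (36, s, 16), (36, t, 16), (36, w, 16)}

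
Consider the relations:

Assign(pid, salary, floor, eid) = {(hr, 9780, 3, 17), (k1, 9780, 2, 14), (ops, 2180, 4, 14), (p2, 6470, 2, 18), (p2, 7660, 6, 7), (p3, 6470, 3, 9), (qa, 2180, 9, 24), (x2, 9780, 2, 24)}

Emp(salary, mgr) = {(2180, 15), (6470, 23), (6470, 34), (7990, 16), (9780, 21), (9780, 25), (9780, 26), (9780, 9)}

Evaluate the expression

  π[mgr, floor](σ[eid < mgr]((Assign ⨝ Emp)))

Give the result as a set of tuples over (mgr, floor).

{(15, 4), (21, 2), (21, 3), (23, 2), (23, 3), (25, 2), (25, 3), (26, 2), (26, 3), (34, 2), (34, 3)}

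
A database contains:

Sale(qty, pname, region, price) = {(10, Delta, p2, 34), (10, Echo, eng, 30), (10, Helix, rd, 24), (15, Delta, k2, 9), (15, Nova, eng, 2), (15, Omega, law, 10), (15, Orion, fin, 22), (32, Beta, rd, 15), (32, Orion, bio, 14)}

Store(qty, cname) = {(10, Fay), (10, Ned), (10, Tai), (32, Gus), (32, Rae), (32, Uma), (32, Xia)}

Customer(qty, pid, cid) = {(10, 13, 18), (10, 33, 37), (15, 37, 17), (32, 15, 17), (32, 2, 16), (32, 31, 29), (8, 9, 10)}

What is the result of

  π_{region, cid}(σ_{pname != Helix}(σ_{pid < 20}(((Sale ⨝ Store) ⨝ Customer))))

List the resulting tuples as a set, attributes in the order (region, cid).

{(bio, 16), (bio, 17), (eng, 18), (p2, 18), (rd, 16), (rd, 17)}

Joining Sale and Store on qty yields {(10, Delta, p2, 34, Fay), (10, Delta, p2, 34, Ned), (10, Delta, p2, 34, Tai), (10, Echo, eng, 30, Fay), (10, Echo, eng, 30, Ned), (10, Echo, eng, 30, Tai), (10, Helix, rd, 24, Fay), (10, Helix, rd, 24, Ned), (10, Helix, rd, 24, Tai), (32, Beta, rd, 15, Gus), (32, Beta, rd, 15, Rae), (32, Beta, rd, 15, Uma), (32, Beta, rd, 15, Xia), (32, Orion, bio, 14, Gus), (32, Orion, bio, 14, Rae), (32, Orion, bio, 14, Uma), (32, Orion, bio, 14, Xia)}.
Joining (Sale ⨝ Store) and Customer on qty yields {(10, Delta, p2, 34, Fay, 13, 18), (10, Delta, p2, 34, Fay, 33, 37), (10, Delta, p2, 34, Ned, 13, 18), (10, Delta, p2, 34, Ned, 33, 37), (10, Delta, p2, 34, Tai, 13, 18), (10, Delta, p2, 34, Tai, 33, 37), (10, Echo, eng, 30, Fay, 13, 18), (10, Echo, eng, 30, Fay, 33, 37), (10, Echo, eng, 30, Ned, 13, 18), (10, Echo, eng, 30, Ned, 33, 37), (10, Echo, eng, 30, Tai, 13, 18), (10, Echo, eng, 30, Tai, 33, 37), (10, Helix, rd, 24, Fay, 13, 18), (10, Helix, rd, 24, Fay, 33, 37), (10, Helix, rd, 24, Ned, 13, 18), (10, Helix, rd, 24, Ned, 33, 37), (10, Helix, rd, 24, Tai, 13, 18), (10, Helix, rd, 24, Tai, 33, 37), (32, Beta, rd, 15, Gus, 15, 17), (32, Beta, rd, 15, Gus, 2, 16), (32, Beta, rd, 15, Gus, 31, 29), (32, Beta, rd, 15, Rae, 15, 17), (32, Beta, rd, 15, Rae, 2, 16), (32, Beta, rd, 15, Rae, 31, 29), (32, Beta, rd, 15, Uma, 15, 17), (32, Beta, rd, 15, Uma, 2, 16), (32, Beta, rd, 15, Uma, 31, 29), (32, Beta, rd, 15, Xia, 15, 17), (32, Beta, rd, 15, Xia, 2, 16), (32, Beta, rd, 15, Xia, 31, 29), (32, Orion, bio, 14, Gus, 15, 17), (32, Orion, bio, 14, Gus, 2, 16), (32, Orion, bio, 14, Gus, 31, 29), (32, Orion, bio, 14, Rae, 15, 17), (32, Orion, bio, 14, Rae, 2, 16), (32, Orion, bio, 14, Rae, 31, 29), (32, Orion, bio, 14, Uma, 15, 17), (32, Orion, bio, 14, Uma, 2, 16), (32, Orion, bio, 14, Uma, 31, 29), (32, Orion, bio, 14, Xia, 15, 17), (32, Orion, bio, 14, Xia, 2, 16), (32, Orion, bio, 14, Xia, 31, 29)}.
Apply σ_{pid < 20}; surviving tuples: {(10, Delta, p2, 34, Fay, 13, 18), (10, Delta, p2, 34, Ned, 13, 18), (10, Delta, p2, 34, Tai, 13, 18), (10, Echo, eng, 30, Fay, 13, 18), (10, Echo, eng, 30, Ned, 13, 18), (10, Echo, eng, 30, Tai, 13, 18), (10, Helix, rd, 24, Fay, 13, 18), (10, Helix, rd, 24, Ned, 13, 18), (10, Helix, rd, 24, Tai, 13, 18), (32, Beta, rd, 15, Gus, 15, 17), (32, Beta, rd, 15, Gus, 2, 16), (32, Beta, rd, 15, Rae, 15, 17), (32, Beta, rd, 15, Rae, 2, 16), (32, Beta, rd, 15, Uma, 15, 17), (32, Beta, rd, 15, Uma, 2, 16), (32, Beta, rd, 15, Xia, 15, 17), (32, Beta, rd, 15, Xia, 2, 16), (32, Orion, bio, 14, Gus, 15, 17), (32, Orion, bio, 14, Gus, 2, 16), (32, Orion, bio, 14, Rae, 15, 17), (32, Orion, bio, 14, Rae, 2, 16), (32, Orion, bio, 14, Uma, 15, 17), (32, Orion, bio, 14, Uma, 2, 16), (32, Orion, bio, 14, Xia, 15, 17), (32, Orion, bio, 14, Xia, 2, 16)}
Apply σ_{pname != Helix}; surviving tuples: {(10, Delta, p2, 34, Fay, 13, 18), (10, Delta, p2, 34, Ned, 13, 18), (10, Delta, p2, 34, Tai, 13, 18), (10, Echo, eng, 30, Fay, 13, 18), (10, Echo, eng, 30, Ned, 13, 18), (10, Echo, eng, 30, Tai, 13, 18), (32, Beta, rd, 15, Gus, 15, 17), (32, Beta, rd, 15, Gus, 2, 16), (32, Beta, rd, 15, Rae, 15, 17), (32, Beta, rd, 15, Rae, 2, 16), (32, Beta, rd, 15, Uma, 15, 17), (32, Beta, rd, 15, Uma, 2, 16), (32, Beta, rd, 15, Xia, 15, 17), (32, Beta, rd, 15, Xia, 2, 16), (32, Orion, bio, 14, Gus, 15, 17), (32, Orion, bio, 14, Gus, 2, 16), (32, Orion, bio, 14, Rae, 15, 17), (32, Orion, bio, 14, Rae, 2, 16), (32, Orion, bio, 14, Uma, 15, 17), (32, Orion, bio, 14, Uma, 2, 16), (32, Orion, bio, 14, Xia, 15, 17), (32, Orion, bio, 14, Xia, 2, 16)}
Projecting to region, cid (16 duplicate(s) eliminated): {(bio, 16), (bio, 17), (eng, 18), (p2, 18), (rd, 16), (rd, 17)}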